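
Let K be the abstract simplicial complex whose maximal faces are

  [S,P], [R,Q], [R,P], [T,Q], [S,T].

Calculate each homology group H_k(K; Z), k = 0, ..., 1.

Fix the vertex order P < Q < R < S < T and write every simplex with vertices in increasing order. Then dim K = 1 and the simplices of K are:

  0-simplices (5): P, Q, R, S, T
  1-simplices (5): PR, PS, QR, QT, ST

so the chain groups are C_0 ≅ Z^5, C_1 ≅ Z^5.

∂_1: C_1 → C_0 maps an edge to its endpoints' difference, ∂[p,q] = q − p.
The resulting 5×5 matrix has rank 4, and its Smith normal form has invariant factors (1,1,1,1).

From H_k ≅ ker(∂_k) / im(∂_{k+1}) we obtain:

  H_0: rank C_0 − rank ∂_1 = 5 − 4 = 1, and the invariant factors of ∂_1 are all 1, so H_0 = Z.
  H_1: rank ker ∂_1 − rank ∂_2 = (5 − 4) − 0 = 1, and there is no ∂_2, so H_1 = Z.

H_0 ≅ Z,  H_1 ≅ Z.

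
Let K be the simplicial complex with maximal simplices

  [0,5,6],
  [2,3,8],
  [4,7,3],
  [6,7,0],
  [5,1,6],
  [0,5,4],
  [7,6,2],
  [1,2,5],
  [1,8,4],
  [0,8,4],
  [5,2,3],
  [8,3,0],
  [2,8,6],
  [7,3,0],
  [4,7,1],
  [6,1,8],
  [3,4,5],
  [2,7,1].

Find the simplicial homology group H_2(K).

H_2 ≅ 0.

We work with the vertex ordering 0 < 1 < 2 < 3 < 4 < 5 < 6 < 7 < 8. The simplices of K, each written with vertices in increasing order, are:

  0-simplices (9): [0], [1], [2], [3], [4], [5], [6], [7], [8]
  1-simplices (27): (27 of them)
  2-simplices (18): [0,3,7], [0,3,8], [0,4,5], [0,4,8], [0,5,6], [0,6,7], [1,2,5], [1,2,7], [1,4,7], [1,4,8], [1,5,6], [1,6,8], [2,3,5], [2,3,8], [2,6,7], [2,6,8], [3,4,5], [3,4,7]

Hence C_0 ≅ Z^9, C_1 ≅ Z^27, C_2 ≅ Z^18.

∂_1: C_1 → C_0 sends each edge [p,q] (with p < q) to q − p.
The 9×27 boundary matrix has rank 8 and Smith normal form diag(1,1,1,1,1,1,1,1).

∂_2: C_2 → C_1 sends each 2-simplex [p,q,r] to [q,r] − [p,r] + [p,q]. For instance
  ∂[0,5,6] = [5,6] − [0,6] + [0,5],
  ∂[1,2,7] = [2,7] − [1,7] + [1,2].
This gives a 27×18 integer matrix of rank 18; reducing to Smith normal form yields diagonal entries (1,1,1,1,1,1,1,1,1,1,1,1,1,1,1,1,1,2).

Reading off H_k = ker ∂_k / im ∂_{k+1}:

  H_2: rank ker ∂_2 − rank ∂_3 = (18 − 18) − 0 = 0, and there is no ∂_3, so H_2 ≅ 0.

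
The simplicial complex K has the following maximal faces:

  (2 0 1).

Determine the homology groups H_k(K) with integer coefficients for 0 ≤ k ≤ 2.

H_0 = Z,  H_1 = 0,  H_2 = 0.

Fix the vertex order 0 < 1 < 2 and write every simplex with vertices in increasing order. Then dim K = 2 and the simplices of K are:

  0-simplices (3): [0], [1], [2]
  1-simplices (3): [0,1], [0,2], [1,2]
  2-simplices (1): [0,1,2]

Hence C_0 ≅ Z^3, C_1 ≅ Z^3, C_2 ≅ Z^1.

Boundary ∂_1: C_1 → C_0 sends each edge [p,q] (with p < q) to q − p.
The resulting 3×3 matrix has rank 2, and its Smith normal form has invariant factors (1,1).

Boundary ∂_2: C_2 → C_1 acts by ∂[p,q,r] = [q,r] − [p,r] + [p,q]. For instance
  ∂[0,1,2] = [1,2] − [0,2] + [0,1].
As a 3×1 matrix over Z this has rank 1, with invariant factors (1).

From H_k ≅ ker(∂_k) / im(∂_{k+1}) we obtain:

  H_0: rank C_0 − rank ∂_1 = 3 − 2 = 1, and the invariant factors of ∂_1 are all 1, so H_0 = Z.
  H_1: rank ker ∂_1 − rank ∂_2 = (3 − 2) − 1 = 0, and the invariant factors of ∂_2 are all 1, so H_1 = 0.
  H_2: rank ker ∂_2 − rank ∂_3 = (1 − 1) − 0 = 0, and there is no ∂_3, so H_2 = 0.

As a check, the Euler characteristic is 3 − 3 + 1 = 1, which agrees with 1 − 0 + 0 = 1.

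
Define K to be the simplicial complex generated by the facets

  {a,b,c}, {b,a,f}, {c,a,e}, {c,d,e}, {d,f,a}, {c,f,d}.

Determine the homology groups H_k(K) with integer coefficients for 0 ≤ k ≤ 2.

Take the total order a < b < c < d < e < f on the vertex set. Then K (dimension 2) consists of the simplices:

  0-simplices (6): a, b, c, d, e, f
  1-simplices (12): ab, ac, ad, ae, af, bc, bf, cd, ce, cf, de, df
  2-simplices (6): abc, abf, ace, adf, cde, cdf

giving chain groups C_0 ≅ Z^6, C_1 ≅ Z^12, C_2 ≅ Z^6.

Boundary ∂_1: C_1 → C_0 is given by ∂[p,q] = [q] − [p]. For instance
  ∂ad = d − a.
This gives a 6×12 integer matrix of rank 5; reducing to Smith normal form yields diagonal entries (1,1,1,1,1).

∂_2: C_2 → C_1 sends each 2-simplex [p,q,r] to [q,r] − [p,r] + [p,q]. For instance
  ∂ace = ce − ae + ac,
  ∂adf = df − af + ad.
As a 12×6 matrix over Z this has rank 6, with invariant factors (1,1,1,1,1,1).

Reading off H_k = ker ∂_k / im ∂_{k+1}:

  H_0: rank C_0 − rank ∂_1 = 6 − 5 = 1, and the invariant factors of ∂_1 are all 1, so H_0 = Z.
  H_1: rank ker ∂_1 − rank ∂_2 = (12 − 5) − 6 = 1, and the invariant factors of ∂_2 are all 1, so H_1 = Z.
  H_2: rank ker ∂_2 − rank ∂_3 = (6 − 6) − 0 = 0, and there is no ∂_3, so H_2 = 0.

As a check, the Euler characteristic is 6 − 12 + 6 = 0, which agrees with 1 − 1 + 0 = 0.

H_0 ≅ Z,  H_1 ≅ Z,  H_2 = 0.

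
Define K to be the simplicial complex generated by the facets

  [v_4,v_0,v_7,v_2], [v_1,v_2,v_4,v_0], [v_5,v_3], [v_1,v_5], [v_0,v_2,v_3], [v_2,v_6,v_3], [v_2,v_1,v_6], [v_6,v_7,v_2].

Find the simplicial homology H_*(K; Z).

Fix the vertex order v_0 < v_1 < v_2 < v_3 < v_4 < v_5 < v_6 < v_7 and write every simplex with vertices in increasing order. Then dim K = 3 and the simplices of K are:

  0-simplices (8): [v_0], [v_1], [v_2], [v_3], [v_4], [v_5], [v_6], [v_7]
  1-simplices (17): (17 of them)
  2-simplices (11): (11 of them)
  3-simplices (2): [v_0,v_1,v_2,v_4], [v_0,v_2,v_4,v_7]

so the chain groups are C_0 ≅ Z^8, C_1 ≅ Z^17, C_2 ≅ Z^11, C_3 ≅ Z^2.

∂_1: C_1 → C_0 maps an edge to its endpoints' difference, ∂[p,q] = q − p. For instance
  ∂[v_1,v_4] = [v_4] − [v_1].
The resulting 8×17 matrix has rank 7, and its Smith normal form has invariant factors (1,1,1,1,1,1,1).

Boundary ∂_2: C_2 → C_1 acts by ∂[p,q,r] = [q,r] − [p,r] + [p,q]. For instance
  ∂[v_0,v_1,v_2] = [v_1,v_2] − [v_0,v_2] + [v_0,v_1],
  ∂[v_2,v_4,v_7] = [v_4,v_7] − [v_2,v_7] + [v_2,v_4].
The resulting 17×11 matrix has rank 9, and its Smith normal form has invariant factors (1,1,1,1,1,1,1,1,1).

Boundary ∂_3: C_3 → C_2 sends each 3-simplex σ to the alternating sum Σ_i (−1)^i (σ with its i-th vertex removed). For instance
  ∂[v_0,v_1,v_2,v_4] = [v_1,v_2,v_4] − [v_0,v_2,v_4] + [v_0,v_1,v_4] − [v_0,v_1,v_2],
  ∂[v_0,v_2,v_4,v_7] = [v_2,v_4,v_7] − [v_0,v_4,v_7] + [v_0,v_2,v_7] − [v_0,v_2,v_4].
As a 11×2 matrix over Z this has rank 2, with invariant factors (1,1).

Reading off H_k = ker ∂_k / im ∂_{k+1}:

  H_0: rank C_0 − rank ∂_1 = 8 − 7 = 1, and the invariant factors of ∂_1 are all 1, so H_0 = Z.
  H_1: rank ker ∂_1 − rank ∂_2 = (17 − 7) − 9 = 1, and the invariant factors of ∂_2 are all 1, so H_1 = Z.
  H_2: rank ker ∂_2 − rank ∂_3 = (11 − 9) − 2 = 0, and the invariant factors of ∂_3 are all 1, so H_2 = 0.
  H_3: rank ker ∂_3 − rank ∂_4 = (2 − 2) − 0 = 0, and there is no ∂_4, so H_3 = 0.

H_0 = Z,  H_1 = Z,  H_2 = 0,  H_3 = 0.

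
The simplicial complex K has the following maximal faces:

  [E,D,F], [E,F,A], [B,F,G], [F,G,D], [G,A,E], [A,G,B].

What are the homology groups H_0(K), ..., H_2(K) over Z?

K has 6 vertices, 12 edges, 6 triangles.
rank ∂_0 = 0, rank ∂_1 = 5 ⇒ b_0 = 6 − 0 − 5 = 1; all invariant factors of ∂_1 are 1 so no torsion. So H_0 = Z.
rank ∂_1 = 5, rank ∂_2 = 6 ⇒ b_1 = 12 − 5 − 6 = 1; all invariant factors of ∂_2 are 1 so no torsion. So H_1 = Z.
rank ∂_2 = 6, rank ∂_3 = 0 ⇒ b_2 = 6 − 6 − 0 = 0. So H_2 = 0.

H_0 = Z,  H_1 = Z,  H_2 = 0.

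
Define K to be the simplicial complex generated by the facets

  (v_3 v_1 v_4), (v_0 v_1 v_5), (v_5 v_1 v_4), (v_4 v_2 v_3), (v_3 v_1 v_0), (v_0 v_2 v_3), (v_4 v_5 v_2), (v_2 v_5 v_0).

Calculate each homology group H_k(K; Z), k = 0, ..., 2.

Fix the vertex order v_0 < v_1 < v_2 < v_3 < v_4 < v_5 and write every simplex with vertices in increasing order. Then dim K = 2 and the simplices of K are:

  0-simplices (6): [v_0], [v_1], [v_2], [v_3], [v_4], [v_5]
  1-simplices (12): [v_0,v_1], [v_0,v_2], [v_0,v_3], [v_0,v_5], [v_1,v_3], [v_1,v_4], [v_1,v_5], [v_2,v_3], [v_2,v_4], [v_2,v_5], [v_3,v_4], [v_4,v_5]
  2-simplices (8): [v_0,v_1,v_3], [v_0,v_1,v_5], [v_0,v_2,v_3], [v_0,v_2,v_5], [v_1,v_3,v_4], [v_1,v_4,v_5], [v_2,v_3,v_4], [v_2,v_4,v_5]

so the chain groups are C_0 ≅ Z^6, C_1 ≅ Z^12, C_2 ≅ Z^8.

Boundary ∂_1: C_1 → C_0 sends each edge [p,q] (with p < q) to q − p.
The 6×12 boundary matrix has rank 5 and Smith normal form diag(1,1,1,1,1).

∂_2: C_2 → C_1 sends each 2-simplex [p,q,r] to [q,r] − [p,r] + [p,q]. For instance
  ∂[v_0,v_2,v_5] = [v_2,v_5] − [v_0,v_5] + [v_0,v_2],
  ∂[v_2,v_3,v_4] = [v_3,v_4] − [v_2,v_4] + [v_2,v_3].
As a 12×8 matrix over Z this has rank 7, with invariant factors (1,1,1,1,1,1,1).

Now H_k = ker ∂_k / im ∂_{k+1}, so:

  H_0: rank C_0 − rank ∂_1 = 6 − 5 = 1, and the invariant factors of ∂_1 are all 1, so H_0 = Z.
  H_1: rank ker ∂_1 − rank ∂_2 = (12 − 5) − 7 = 0, and the invariant factors of ∂_2 are all 1, so H_1 = 0.
  H_2: rank ker ∂_2 − rank ∂_3 = (8 − 7) − 0 = 1, and there is no ∂_3, so H_2 = Z.

(K is a triangulation of the 2-sphere S^2.)

H_0 = Z,  H_1 = 0,  H_2 = Z.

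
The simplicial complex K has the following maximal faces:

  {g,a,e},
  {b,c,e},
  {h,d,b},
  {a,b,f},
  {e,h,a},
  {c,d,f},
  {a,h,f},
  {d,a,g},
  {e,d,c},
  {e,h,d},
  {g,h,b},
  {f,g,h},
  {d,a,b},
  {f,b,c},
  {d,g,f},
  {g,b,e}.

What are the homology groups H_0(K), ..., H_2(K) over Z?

Order the vertices as a < b < c < d < e < f < g < h. Listing each simplex with vertices in this order, K has dimension 2 with simplices:

  0-simplices (8): a, b, c, d, e, f, g, h
  1-simplices (24): ab, ad, ae, af, ag, ah, bc, bd, be, bf, bg, bh, cd, ce, cf, de, df, dg, dh, eg, eh, fg, fh, gh
  2-simplices (16): abd, abf, adg, aeg, aeh, afh, bce, bcf, bdh, beg, bgh, cde, cdf, deh, dfg, fgh

so the chain groups are C_0 ≅ Z^8, C_1 ≅ Z^24, C_2 ≅ Z^16.

Boundary ∂_1: C_1 → C_0 is given by ∂[p,q] = [q] − [p].
The 8×24 boundary matrix has rank 7 and Smith normal form diag(1,1,1,1,1,1,1).

Boundary ∂_2: C_2 → C_1 acts by ∂[p,q,r] = [q,r] − [p,r] + [p,q]. For instance
  ∂fgh = gh − fh + fg,
  ∂beg = eg − bg + be.
The 24×16 boundary matrix has rank 15 and Smith normal form diag(1,1,1,1,1,1,1,1,1,1,1,1,1,1,1).

Computing H_k = (kernel of ∂_k) / (image of ∂_{k+1}):

  H_0: rank C_0 − rank ∂_1 = 8 − 7 = 1, and the invariant factors of ∂_1 are all 1, so H_0 = Z.
  H_1: rank ker ∂_1 − rank ∂_2 = (24 − 7) − 15 = 2, and the invariant factors of ∂_2 are all 1, so H_1 = Z^2.
  H_2: rank ker ∂_2 − rank ∂_3 = (16 − 15) − 0 = 1, and there is no ∂_3, so H_2 = Z.

H_0 = Z,  H_1 = Z^2,  H_2 = Z.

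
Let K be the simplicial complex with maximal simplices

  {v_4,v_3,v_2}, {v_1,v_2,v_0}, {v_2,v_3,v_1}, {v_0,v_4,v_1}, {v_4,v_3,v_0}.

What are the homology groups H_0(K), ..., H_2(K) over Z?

H_0 = Z,  H_1 = Z,  H_2 = 0.

Order the vertices as v_0 < v_1 < v_2 < v_3 < v_4. Listing each simplex with vertices in this order, K has dimension 2 with simplices:

  0-simplices (5): [v_0], [v_1], [v_2], [v_3], [v_4]
  1-simplices (10): [v_0,v_1], [v_0,v_2], [v_0,v_3], [v_0,v_4], [v_1,v_2], [v_1,v_3], [v_1,v_4], [v_2,v_3], [v_2,v_4], [v_3,v_4]
  2-simplices (5): [v_0,v_1,v_2], [v_0,v_1,v_4], [v_0,v_3,v_4], [v_1,v_2,v_3], [v_2,v_3,v_4]

Hence C_0 ≅ Z^5, C_1 ≅ Z^10, C_2 ≅ Z^5.

Boundary ∂_1: C_1 → C_0 maps an edge to its endpoints' difference, ∂[p,q] = q − p. For instance
  ∂[v_3,v_4] = [v_4] − [v_3].
As a 5×10 matrix over Z this has rank 4, with invariant factors (1,1,1,1).

Boundary ∂_2: C_2 → C_1 sends each 2-simplex [p,q,r] to [q,r] − [p,r] + [p,q]. For instance
  ∂[v_0,v_3,v_4] = [v_3,v_4] − [v_0,v_4] + [v_0,v_3],
  ∂[v_0,v_1,v_2] = [v_1,v_2] − [v_0,v_2] + [v_0,v_1].
The resulting 10×5 matrix has rank 5, and its Smith normal form has invariant factors (1,1,1,1,1).

From H_k ≅ ker(∂_k) / im(∂_{k+1}) we obtain:

  H_0: rank C_0 − rank ∂_1 = 5 − 4 = 1, and the invariant factors of ∂_1 are all 1, so H_0 ≅ Z.
  H_1: rank ker ∂_1 − rank ∂_2 = (10 − 4) − 5 = 1, and the invariant factors of ∂_2 are all 1, so H_1 ≅ Z.
  H_2: rank ker ∂_2 − rank ∂_3 = (5 − 5) − 0 = 0, and there is no ∂_3, so H_2 ≅ 0.

(K is a triangulation of the Möbius band.)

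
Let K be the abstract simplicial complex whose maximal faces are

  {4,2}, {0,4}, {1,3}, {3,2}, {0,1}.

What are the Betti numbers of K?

b_0 = 1, b_1 = 1.

Order the vertices as 0 < 1 < 2 < 3 < 4. Listing each simplex with vertices in this order, K has dimension 1 with simplices:

  0-simplices (5): [0], [1], [2], [3], [4]
  1-simplices (5): [0,1], [0,4], [1,3], [2,3], [2,4]

Hence C_0 ≅ Z^5, C_1 ≅ Z^5.

Boundary ∂_1: C_1 → C_0 sends each edge [p,q] (with p < q) to q − p. For instance
  ∂[2,3] = [3] − [2].
As a 5×5 matrix over Z this has rank 4, with invariant factors (1,1,1,1).

From H_k ≅ ker(∂_k) / im(∂_{k+1}) we obtain:

  H_0: rank C_0 − rank ∂_1 = 5 − 4 = 1, and the invariant factors of ∂_1 are all 1, so H_0 ≅ Z.
  H_1: rank ker ∂_1 − rank ∂_2 = (5 − 4) − 0 = 1, and there is no ∂_2, so H_1 ≅ Z.

Hence the Betti numbers are b_0 = 1, b_1 = 1.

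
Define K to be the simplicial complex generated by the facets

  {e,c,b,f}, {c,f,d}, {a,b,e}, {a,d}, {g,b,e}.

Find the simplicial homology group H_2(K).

Take the total order a < b < c < d < e < f < g on the vertex set. Then K (dimension 3) consists of the simplices:

  0-simplices (7): a, b, c, d, e, f, g
  1-simplices (13): ab, ad, ae, bc, be, bf, bg, cd, ce, cf, df, ef, eg
  2-simplices (7): abe, bce, bcf, bef, beg, cdf, cef
  3-simplices (1): bcef

giving chain groups C_0 ≅ Z^7, C_1 ≅ Z^13, C_2 ≅ Z^7, C_3 ≅ Z^1.

The boundary map ∂_1: C_1 → C_0 maps an edge to its endpoints' difference, ∂[p,q] = q − p.
As a 7×13 matrix over Z this has rank 6, with invariant factors (1,1,1,1,1,1).

Boundary ∂_2: C_2 → C_1 maps a triangle to the signed sum of its edges. For instance
  ∂beg = eg − bg + be,
  ∂bcf = cf − bf + bc.
This gives a 13×7 integer matrix of rank 6; reducing to Smith normal form yields diagonal entries (1,1,1,1,1,1).

∂_3: C_3 → C_2 sends each 3-simplex σ to the alternating sum Σ_i (−1)^i (σ with its i-th vertex removed). For instance
  ∂bcef = cef − bef + bcf − bce.
The 7×1 boundary matrix has rank 1 and Smith normal form diag(1).

Now H_k = ker ∂_k / im ∂_{k+1}, so:

  H_2: rank ker ∂_2 − rank ∂_3 = (7 − 6) − 1 = 0, and the invariant factors of ∂_3 are all 1, so H_2 = 0.

H_2 = 0.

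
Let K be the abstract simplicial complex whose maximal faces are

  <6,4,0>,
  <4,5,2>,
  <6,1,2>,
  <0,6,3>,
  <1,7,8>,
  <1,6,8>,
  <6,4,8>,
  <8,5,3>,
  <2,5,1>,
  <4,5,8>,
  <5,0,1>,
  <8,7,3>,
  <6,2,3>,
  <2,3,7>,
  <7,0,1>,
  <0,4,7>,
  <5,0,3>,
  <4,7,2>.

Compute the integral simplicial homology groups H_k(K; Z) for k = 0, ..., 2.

H_0 = Z,  H_1 = Z^2,  H_2 = Z.

K has 9 vertices, 27 edges, 18 triangles.
rank ∂_0 = 0, rank ∂_1 = 8 ⇒ b_0 = 9 − 0 − 8 = 1; all invariant factors of ∂_1 are 1 so no torsion. So H_0 = Z.
rank ∂_1 = 8, rank ∂_2 = 17 ⇒ b_1 = 27 − 8 − 17 = 2; all invariant factors of ∂_2 are 1 so no torsion. So H_1 = Z^2.
rank ∂_2 = 17, rank ∂_3 = 0 ⇒ b_2 = 18 − 17 − 0 = 1. So H_2 = Z.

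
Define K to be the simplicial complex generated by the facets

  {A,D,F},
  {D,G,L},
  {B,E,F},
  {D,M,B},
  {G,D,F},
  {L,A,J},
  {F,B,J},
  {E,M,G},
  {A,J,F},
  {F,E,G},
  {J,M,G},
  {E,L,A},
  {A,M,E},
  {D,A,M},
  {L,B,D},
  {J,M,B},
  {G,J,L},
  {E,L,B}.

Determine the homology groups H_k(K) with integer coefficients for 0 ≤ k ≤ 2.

Take the total order A < B < D < E < F < G < J < L < M on the vertex set. Then K (dimension 2) consists of the simplices:

  0-simplices (9): A, B, D, E, F, G, J, L, M
  1-simplices (27): AD, AE, AF, AJ, AL, AM, BD, BE, BF, BJ, BL, BM, DF, DG, DL, DM, EF, EG, EL, EM, FG, FJ, GJ, GL, GM, JL, JM
  2-simplices (18): ADF, ADM, AEL, AEM, AFJ, AJL, BDL, BDM, BEF, BEL, BFJ, BJM, DFG, DGL, EFG, EGM, GJL, GJM

Hence C_0 ≅ Z^9, C_1 ≅ Z^27, C_2 ≅ Z^18.

∂_1: C_1 → C_0 maps an edge to its endpoints' difference, ∂[p,q] = q − p. For instance
  ∂AJ = J − A.
The 9×27 boundary matrix has rank 8 and Smith normal form diag(1,1,1,1,1,1,1,1).

∂_2: C_2 → C_1 acts by ∂[p,q,r] = [q,r] − [p,r] + [p,q]. For instance
  ∂BDM = DM − BM + BD,
  ∂DFG = FG − DG + DF.
As a 27×18 matrix over Z this has rank 17, with invariant factors (1,1,1,1,1,1,1,1,1,1,1,1,1,1,1,1,1).

Reading off H_k = ker ∂_k / im ∂_{k+1}:

  H_0: rank C_0 − rank ∂_1 = 9 − 8 = 1, and the invariant factors of ∂_1 are all 1, so H_0 ≅ Z.
  H_1: rank ker ∂_1 − rank ∂_2 = (27 − 8) − 17 = 2, and the invariant factors of ∂_2 are all 1, so H_1 ≅ Z^2.
  H_2: rank ker ∂_2 − rank ∂_3 = (18 − 17) − 0 = 1, and there is no ∂_3, so H_2 ≅ Z.

As a check, the Euler characteristic is 9 − 27 + 18 = 0, which agrees with 1 − 2 + 1 = 0.
(K is a triangulation of the torus T^2.)

H_0 ≅ Z,  H_1 ≅ Z^2,  H_2 ≅ Z.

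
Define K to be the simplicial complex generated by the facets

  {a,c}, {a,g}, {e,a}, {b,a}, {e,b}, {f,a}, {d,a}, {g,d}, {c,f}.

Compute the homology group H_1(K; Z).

H_1 ≅ Z^3.

We work with the vertex ordering a < b < c < d < e < f < g. The simplices of K, each written with vertices in increasing order, are:

  0-simplices (7): a, b, c, d, e, f, g
  1-simplices (9): ab, ac, ad, ae, af, ag, be, cf, dg

Hence C_0 ≅ Z^7, C_1 ≅ Z^9.

∂_1: C_1 → C_0 sends each edge [p,q] (with p < q) to q − p.
As a 7×9 matrix over Z this has rank 6, with invariant factors (1,1,1,1,1,1).

Computing H_k = (kernel of ∂_k) / (image of ∂_{k+1}):

  H_1: rank ker ∂_1 − rank ∂_2 = (9 − 6) − 0 = 3, and there is no ∂_2, so H_1 ≅ Z^3.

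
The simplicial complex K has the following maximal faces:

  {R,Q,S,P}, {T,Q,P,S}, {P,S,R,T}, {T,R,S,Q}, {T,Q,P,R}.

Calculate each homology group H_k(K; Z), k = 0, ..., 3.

We work with the vertex ordering P < Q < R < S < T. The simplices of K, each written with vertices in increasing order, are:

  0-simplices (5): P, Q, R, S, T
  1-simplices (10): PQ, PR, PS, PT, QR, QS, QT, RS, RT, ST
  2-simplices (10): PQR, PQS, PQT, PRS, PRT, PST, QRS, QRT, QST, RST
  3-simplices (5): PQRS, PQRT, PQST, PRST, QRST

Hence C_0 ≅ Z^5, C_1 ≅ Z^10, C_2 ≅ Z^10, C_3 ≅ Z^5.

The boundary map ∂_1: C_1 → C_0 is given by ∂[p,q] = [q] − [p]. For instance
  ∂ST = T − S.
The resulting 5×10 matrix has rank 4, and its Smith normal form has invariant factors (1,1,1,1).

The boundary map ∂_2: C_2 → C_1 acts by ∂[p,q,r] = [q,r] − [p,r] + [p,q]. For instance
  ∂PQT = QT − PT + PQ,
  ∂QRS = RS − QS + QR.
The 10×10 boundary matrix has rank 6 and Smith normal form diag(1,1,1,1,1,1).

The boundary map ∂_3: C_3 → C_2 sends each 3-simplex σ to the alternating sum Σ_i (−1)^i (σ with its i-th vertex removed). For instance
  ∂PQST = QST − PST + PQT − PQS,
  ∂PRST = RST − PST + PRT − PRS.
The 10×5 boundary matrix has rank 4 and Smith normal form diag(1,1,1,1).

Now H_k = ker ∂_k / im ∂_{k+1}, so:

  H_0: rank C_0 − rank ∂_1 = 5 − 4 = 1, and the invariant factors of ∂_1 are all 1, so H_0 = Z.
  H_1: rank ker ∂_1 − rank ∂_2 = (10 − 4) − 6 = 0, and the invariant factors of ∂_2 are all 1, so H_1 = 0.
  H_2: rank ker ∂_2 − rank ∂_3 = (10 − 6) − 4 = 0, and the invariant factors of ∂_3 are all 1, so H_2 = 0.
  H_3: rank ker ∂_3 − rank ∂_4 = (5 − 4) − 0 = 1, and there is no ∂_4, so H_3 = Z.

(K is a triangulation of the 3-sphere S^3.)

H_0 ≅ Z,  H_1 = 0,  H_2 = 0,  H_3 ≅ Z.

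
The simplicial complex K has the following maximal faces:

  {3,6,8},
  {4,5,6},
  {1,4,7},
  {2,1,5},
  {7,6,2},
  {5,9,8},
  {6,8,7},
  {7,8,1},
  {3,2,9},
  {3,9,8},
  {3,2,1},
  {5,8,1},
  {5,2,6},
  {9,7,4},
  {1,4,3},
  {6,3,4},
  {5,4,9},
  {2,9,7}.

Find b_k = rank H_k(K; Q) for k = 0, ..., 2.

We work with the vertex ordering 1 < 2 < 3 < 4 < 5 < 6 < 7 < 8 < 9. The simplices of K, each written with vertices in increasing order, are:

  0-simplices (9): [1], [2], [3], [4], [5], [6], [7], [8], [9]
  1-simplices (27): (27 of them)
  2-simplices (18): [1,2,3], [1,2,5], [1,3,4], [1,4,7], [1,5,8], [1,7,8], [2,3,9], [2,5,6], [2,6,7], [2,7,9], [3,4,6], [3,6,8], [3,8,9], [4,5,6], [4,5,9], [4,7,9], [5,8,9], [6,7,8]

giving chain groups C_0 ≅ Z^9, C_1 ≅ Z^27, C_2 ≅ Z^18.

The boundary map ∂_1: C_1 → C_0 sends each edge [p,q] (with p < q) to q − p. For instance
  ∂[4,9] = [9] − [4].
The 9×27 boundary matrix has rank 8 and Smith normal form diag(1,1,1,1,1,1,1,1).

∂_2: C_2 → C_1 sends each 2-simplex [p,q,r] to [q,r] − [p,r] + [p,q]. For instance
  ∂[5,8,9] = [8,9] − [5,9] + [5,8],
  ∂[1,2,5] = [2,5] − [1,5] + [1,2].
This gives a 27×18 integer matrix of rank 17; reducing to Smith normal form yields diagonal entries (1,1,1,1,1,1,1,1,1,1,1,1,1,1,1,1,1).

Reading off H_k = ker ∂_k / im ∂_{k+1}:

  H_0: rank C_0 − rank ∂_1 = 9 − 8 = 1, and the invariant factors of ∂_1 are all 1, so H_0 = Z.
  H_1: rank ker ∂_1 − rank ∂_2 = (27 − 8) − 17 = 2, and the invariant factors of ∂_2 are all 1, so H_1 = Z^2.
  H_2: rank ker ∂_2 − rank ∂_3 = (18 − 17) − 0 = 1, and there is no ∂_3, so H_2 = Z.

Hence the Betti numbers are b_0 = 1, b_1 = 2, b_2 = 1.

b_0 = 1, b_1 = 2, b_2 = 1.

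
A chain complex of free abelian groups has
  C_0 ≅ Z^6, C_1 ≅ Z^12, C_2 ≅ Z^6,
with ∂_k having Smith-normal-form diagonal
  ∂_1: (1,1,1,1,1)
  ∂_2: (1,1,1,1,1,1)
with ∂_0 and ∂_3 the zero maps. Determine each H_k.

H_0 ≅ Z,  H_1 ≅ Z,  H_2 = 0.

H_0: b_0 = 6 − 0 − 5 = 1; torsion from ∂_1 factors > 1: none. So H_0 ≅ Z.
H_1: b_1 = 12 − 5 − 6 = 1; torsion from ∂_2 factors > 1: none. So H_1 ≅ Z.
H_2: b_2 = 6 − 6 − 0 = 0; torsion from ∂_3 factors > 1: none. So H_2 ≅ 0.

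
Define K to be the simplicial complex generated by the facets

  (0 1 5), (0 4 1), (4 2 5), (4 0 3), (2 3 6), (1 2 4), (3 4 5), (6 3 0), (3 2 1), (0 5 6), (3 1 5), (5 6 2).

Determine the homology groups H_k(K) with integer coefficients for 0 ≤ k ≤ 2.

Fix the vertex order 0 < 1 < 2 < 3 < 4 < 5 < 6 and write every simplex with vertices in increasing order. Then dim K = 2 and the simplices of K are:

  0-simplices (7): [0], [1], [2], [3], [4], [5], [6]
  1-simplices (18): [0,1], [0,3], [0,4], [0,5], [0,6], [1,2], [1,3], [1,4], [1,5], [2,3], [2,4], [2,5], [2,6], [3,4], [3,5], [3,6], [4,5], [5,6]
  2-simplices (12): [0,1,4], [0,1,5], [0,3,4], [0,3,6], [0,5,6], [1,2,3], [1,2,4], [1,3,5], [2,3,6], [2,4,5], [2,5,6], [3,4,5]

giving chain groups C_0 ≅ Z^7, C_1 ≅ Z^18, C_2 ≅ Z^12.

∂_1: C_1 → C_0 maps an edge to its endpoints' difference, ∂[p,q] = q − p. For instance
  ∂[2,4] = [4] − [2].
The resulting 7×18 matrix has rank 6, and its Smith normal form has invariant factors (1,1,1,1,1,1).

The boundary map ∂_2: C_2 → C_1 acts by ∂[p,q,r] = [q,r] − [p,r] + [p,q]. For instance
  ∂[0,1,5] = [1,5] − [0,5] + [0,1],
  ∂[2,5,6] = [5,6] − [2,6] + [2,5].
The 18×12 boundary matrix has rank 12 and Smith normal form diag(1,1,1,1,1,1,1,1,1,1,1,2).

Reading off H_k = ker ∂_k / im ∂_{k+1}:

  H_0: rank C_0 − rank ∂_1 = 7 − 6 = 1, and the invariant factors of ∂_1 are all 1, so H_0 = Z.
  H_1: rank ker ∂_1 − rank ∂_2 = (18 − 6) − 12 = 0, and ∂_2 has invariant factor 2 > 1, so H_1 = Z/2.
  H_2: rank ker ∂_2 − rank ∂_3 = (12 − 12) − 0 = 0, and there is no ∂_3, so H_2 = 0.

As a check, the Euler characteristic is 7 − 18 + 12 = 1, which agrees with 1 − 0 + 0 = 1.
(K is a triangulation of the real projective plane RP^2.)

H_0 ≅ Z,  H_1 ≅ Z/2,  H_2 = 0.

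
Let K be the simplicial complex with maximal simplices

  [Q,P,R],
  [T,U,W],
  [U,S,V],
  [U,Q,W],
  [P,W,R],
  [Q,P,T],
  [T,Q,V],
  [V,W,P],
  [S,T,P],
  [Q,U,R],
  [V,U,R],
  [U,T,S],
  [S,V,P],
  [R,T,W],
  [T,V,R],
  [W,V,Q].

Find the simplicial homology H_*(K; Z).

K has 8 vertices, 24 edges, 16 triangles.
rank ∂_0 = 0, rank ∂_1 = 7 ⇒ b_0 = 8 − 0 − 7 = 1; all invariant factors of ∂_1 are 1 so no torsion. So H_0 ≅ Z.
rank ∂_1 = 7, rank ∂_2 = 15 ⇒ b_1 = 24 − 7 − 15 = 2; all invariant factors of ∂_2 are 1 so no torsion. So H_1 ≅ Z^2.
rank ∂_2 = 15, rank ∂_3 = 0 ⇒ b_2 = 16 − 15 − 0 = 1. So H_2 ≅ Z.

H_0 ≅ Z,  H_1 ≅ Z^2,  H_2 ≅ Z.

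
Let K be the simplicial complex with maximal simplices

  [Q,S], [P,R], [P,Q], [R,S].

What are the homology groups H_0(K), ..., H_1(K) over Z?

Order the vertices as P < Q < R < S. Listing each simplex with vertices in this order, K has dimension 1 with simplices:

  0-simplices (4): P, Q, R, S
  1-simplices (4): PQ, PR, QS, RS

so the chain groups are C_0 ≅ Z^4, C_1 ≅ Z^4.

Boundary ∂_1: C_1 → C_0 is given by ∂[p,q] = [q] − [p].
As a 4×4 matrix over Z this has rank 3, with invariant factors (1,1,1).

Reading off H_k = ker ∂_k / im ∂_{k+1}:

  H_0: rank C_0 − rank ∂_1 = 4 − 3 = 1, and the invariant factors of ∂_1 are all 1, so H_0 = Z.
  H_1: rank ker ∂_1 − rank ∂_2 = (4 − 3) − 0 = 1, and there is no ∂_2, so H_1 = Z.

(K is a triangulation of the circle S^1.)

H_0 = Z,  H_1 = Z.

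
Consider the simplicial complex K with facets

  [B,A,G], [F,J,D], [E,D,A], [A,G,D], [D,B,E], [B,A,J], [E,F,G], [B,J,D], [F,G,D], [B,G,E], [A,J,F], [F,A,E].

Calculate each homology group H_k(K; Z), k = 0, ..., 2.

H_0 = Z,  H_1 = Z/2,  H_2 = 0.

K has 7 vertices, 18 edges, 12 triangles.
rank ∂_0 = 0, rank ∂_1 = 6 ⇒ b_0 = 7 − 0 − 6 = 1; all invariant factors of ∂_1 are 1 so no torsion. So H_0 ≅ Z.
rank ∂_1 = 6, rank ∂_2 = 12 ⇒ b_1 = 18 − 6 − 12 = 0; ∂_2 has invariant factor(s) [2] giving torsion. So H_1 ≅ Z/2.
rank ∂_2 = 12, rank ∂_3 = 0 ⇒ b_2 = 12 − 12 − 0 = 0. So H_2 ≅ 0.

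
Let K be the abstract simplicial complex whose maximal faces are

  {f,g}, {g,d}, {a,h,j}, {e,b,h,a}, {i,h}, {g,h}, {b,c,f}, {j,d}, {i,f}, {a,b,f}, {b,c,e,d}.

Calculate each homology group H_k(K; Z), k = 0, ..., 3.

We work with the vertex ordering a < b < c < d < e < f < g < h < i < j. The simplices of K, each written with vertices in increasing order, are:

  0-simplices (10): a, b, c, d, e, f, g, h, i, j
  1-simplices (22): ab, ae, af, ah, aj, bc, bd, be, bf, bh, cd, ce, cf, de, dg, dj, eh, fg, fi, gh, hi, hj
  2-simplices (11): abe, abf, abh, aeh, ahj, bcd, bce, bcf, bde, beh, cde
  3-simplices (2): abeh, bcde

Hence C_0 ≅ Z^10, C_1 ≅ Z^22, C_2 ≅ Z^11, C_3 ≅ Z^2.

Boundary ∂_1: C_1 → C_0 is given by ∂[p,q] = [q] − [p]. For instance
  ∂aj = j − a.
The resulting 10×22 matrix has rank 9, and its Smith normal form has invariant factors (1,1,1,1,1,1,1,1,1).

The boundary map ∂_2: C_2 → C_1 sends each 2-simplex [p,q,r] to [q,r] − [p,r] + [p,q]. For instance
  ∂cde = de − ce + cd,
  ∂bcd = cd − bd + bc.
This gives a 22×11 integer matrix of rank 9; reducing to Smith normal form yields diagonal entries (1,1,1,1,1,1,1,1,1).

Boundary ∂_3: C_3 → C_2 sends each 3-simplex σ to the alternating sum Σ_i (−1)^i (σ with its i-th vertex removed). For instance
  ∂bcde = cde − bde + bce − bcd,
  ∂abeh = beh − aeh + abh − abe.
The resulting 11×2 matrix has rank 2, and its Smith normal form has invariant factors (1,1).

Computing H_k = (kernel of ∂_k) / (image of ∂_{k+1}):

  H_0: rank C_0 − rank ∂_1 = 10 − 9 = 1, and the invariant factors of ∂_1 are all 1, so H_0 ≅ Z.
  H_1: rank ker ∂_1 − rank ∂_2 = (22 − 9) − 9 = 4, and the invariant factors of ∂_2 are all 1, so H_1 ≅ Z^4.
  H_2: rank ker ∂_2 − rank ∂_3 = (11 − 9) − 2 = 0, and the invariant factors of ∂_3 are all 1, so H_2 ≅ 0.
  H_3: rank ker ∂_3 − rank ∂_4 = (2 − 2) − 0 = 0, and there is no ∂_4, so H_3 ≅ 0.

H_0 ≅ Z,  H_1 ≅ Z^4,  H_2 = 0,  H_3 = 0.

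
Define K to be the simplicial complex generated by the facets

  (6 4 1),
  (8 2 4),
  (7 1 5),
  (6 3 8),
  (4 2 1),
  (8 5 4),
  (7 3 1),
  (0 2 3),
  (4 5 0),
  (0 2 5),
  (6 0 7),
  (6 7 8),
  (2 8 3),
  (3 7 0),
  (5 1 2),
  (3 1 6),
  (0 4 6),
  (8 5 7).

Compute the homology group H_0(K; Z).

H_0 = Z.

We work with the vertex ordering 0 < 1 < 2 < 3 < 4 < 5 < 6 < 7 < 8. The simplices of K, each written with vertices in increasing order, are:

  0-simplices (9): [0], [1], [2], [3], [4], [5], [6], [7], [8]
  1-simplices (27): (27 of them)
  2-simplices (18): [0,2,3], [0,2,5], [0,3,7], [0,4,5], [0,4,6], [0,6,7], [1,2,4], [1,2,5], [1,3,6], [1,3,7], [1,4,6], [1,5,7], [2,3,8], [2,4,8], [3,6,8], [4,5,8], [5,7,8], [6,7,8]

Hence C_0 ≅ Z^9, C_1 ≅ Z^27, C_2 ≅ Z^18.

Boundary ∂_1: C_1 → C_0 is given by ∂[p,q] = [q] − [p]. For instance
  ∂[0,2] = [2] − [0].
The resulting 9×27 matrix has rank 8, and its Smith normal form has invariant factors (1,1,1,1,1,1,1,1).

Boundary ∂_2: C_2 → C_1 maps a triangle to the signed sum of its edges. For instance
  ∂[0,2,5] = [2,5] − [0,5] + [0,2],
  ∂[0,4,5] = [4,5] − [0,5] + [0,4].
The 27×18 boundary matrix has rank 18 and Smith normal form diag(1,1,1,1,1,1,1,1,1,1,1,1,1,1,1,1,1,2).

Reading off H_k = ker ∂_k / im ∂_{k+1}:

  H_0: rank C_0 − rank ∂_1 = 9 − 8 = 1, and the invariant factors of ∂_1 are all 1, so H_0 ≅ Z.

(K is a triangulation of the Klein bottle.)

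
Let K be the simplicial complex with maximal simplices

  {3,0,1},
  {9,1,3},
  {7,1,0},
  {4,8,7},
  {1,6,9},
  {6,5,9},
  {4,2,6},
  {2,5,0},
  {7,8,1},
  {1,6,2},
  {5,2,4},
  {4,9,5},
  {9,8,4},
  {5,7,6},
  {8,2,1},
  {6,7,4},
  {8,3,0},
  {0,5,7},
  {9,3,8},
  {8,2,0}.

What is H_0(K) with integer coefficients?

H_0 ≅ Z.

Order the vertices as 0 < 1 < 2 < 3 < 4 < 5 < 6 < 7 < 8 < 9. Listing each simplex with vertices in this order, K has dimension 2 with simplices:

  0-simplices (10): [0], [1], [2], [3], [4], [5], [6], [7], [8], [9]
  1-simplices (30): (30 of them)
  2-simplices (20): (20 of them)

giving chain groups C_0 ≅ Z^10, C_1 ≅ Z^30, C_2 ≅ Z^20.

The boundary map ∂_1: C_1 → C_0 maps an edge to its endpoints' difference, ∂[p,q] = q − p.
As a 10×30 matrix over Z this has rank 9, with invariant factors (1,1,1,1,1,1,1,1,1).

∂_2: C_2 → C_1 maps a triangle to the signed sum of its edges. For instance
  ∂[0,1,7] = [1,7] − [0,7] + [0,1],
  ∂[3,8,9] = [8,9] − [3,9] + [3,8].
This gives a 30×20 integer matrix of rank 20; reducing to Smith normal form yields diagonal entries (1,1,1,1,1,1,1,1,1,1,1,1,1,1,1,1,1,1,1,2).

Computing H_k = (kernel of ∂_k) / (image of ∂_{k+1}):

  H_0: rank C_0 − rank ∂_1 = 10 − 9 = 1, and the invariant factors of ∂_1 are all 1, so H_0 ≅ Z.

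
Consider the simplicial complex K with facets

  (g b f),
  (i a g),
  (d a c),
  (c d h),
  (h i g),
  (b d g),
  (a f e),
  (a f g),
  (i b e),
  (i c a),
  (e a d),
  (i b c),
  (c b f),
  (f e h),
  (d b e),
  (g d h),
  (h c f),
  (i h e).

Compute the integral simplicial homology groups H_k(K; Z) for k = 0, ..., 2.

H_0 = Z,  H_1 = Z^2,  H_2 = Z.

Take the total order a < b < c < d < e < f < g < h < i on the vertex set. Then K (dimension 2) consists of the simplices:

  0-simplices (9): a, b, c, d, e, f, g, h, i
  1-simplices (27): ac, ad, ae, af, ag, ai, bc, bd, be, bf, bg, bi, cd, cf, ch, ci, de, dg, dh, ef, eh, ei, fg, fh, gh, gi, hi
  2-simplices (18): acd, aci, ade, aef, afg, agi, bcf, bci, bde, bdg, bei, bfg, cdh, cfh, dgh, efh, ehi, ghi

giving chain groups C_0 ≅ Z^9, C_1 ≅ Z^27, C_2 ≅ Z^18.

Boundary ∂_1: C_1 → C_0 maps an edge to its endpoints' difference, ∂[p,q] = q − p. For instance
  ∂be = e − b.
As a 9×27 matrix over Z this has rank 8, with invariant factors (1,1,1,1,1,1,1,1).

∂_2: C_2 → C_1 sends each 2-simplex [p,q,r] to [q,r] − [p,r] + [p,q]. For instance
  ∂bei = ei − bi + be,
  ∂agi = gi − ai + ag.
As a 27×18 matrix over Z this has rank 17, with invariant factors (1,1,1,1,1,1,1,1,1,1,1,1,1,1,1,1,1).

Reading off H_k = ker ∂_k / im ∂_{k+1}:

  H_0: rank C_0 − rank ∂_1 = 9 − 8 = 1, and the invariant factors of ∂_1 are all 1, so H_0 ≅ Z.
  H_1: rank ker ∂_1 − rank ∂_2 = (27 − 8) − 17 = 2, and the invariant factors of ∂_2 are all 1, so H_1 ≅ Z^2.
  H_2: rank ker ∂_2 − rank ∂_3 = (18 − 17) − 0 = 1, and there is no ∂_3, so H_2 ≅ Z.

As a check, the Euler characteristic is 9 − 27 + 18 = 0, which agrees with 1 − 2 + 1 = 0.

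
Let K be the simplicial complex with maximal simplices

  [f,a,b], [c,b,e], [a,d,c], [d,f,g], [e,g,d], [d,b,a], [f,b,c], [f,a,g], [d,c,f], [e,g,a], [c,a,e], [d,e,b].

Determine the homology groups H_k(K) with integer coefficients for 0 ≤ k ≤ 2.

H_0 ≅ Z,  H_1 ≅ Z/2,  H_2 = 0.

K has 7 vertices, 18 edges, 12 triangles.
rank ∂_0 = 0, rank ∂_1 = 6 ⇒ b_0 = 7 − 0 − 6 = 1; all invariant factors of ∂_1 are 1 so no torsion. So H_0 = Z.
rank ∂_1 = 6, rank ∂_2 = 12 ⇒ b_1 = 18 − 6 − 12 = 0; ∂_2 has invariant factor(s) [2] giving torsion. So H_1 = Z/2.
rank ∂_2 = 12, rank ∂_3 = 0 ⇒ b_2 = 12 − 12 − 0 = 0. So H_2 = 0.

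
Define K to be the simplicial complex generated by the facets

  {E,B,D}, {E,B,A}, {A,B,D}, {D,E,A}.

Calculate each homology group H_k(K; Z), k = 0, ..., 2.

H_0 ≅ Z,  H_1 = 0,  H_2 ≅ Z.

Order the vertices as A < B < D < E. Listing each simplex with vertices in this order, K has dimension 2 with simplices:

  0-simplices (4): A, B, D, E
  1-simplices (6): AB, AD, AE, BD, BE, DE
  2-simplices (4): ABD, ABE, ADE, BDE

Hence C_0 ≅ Z^4, C_1 ≅ Z^6, C_2 ≅ Z^4.

Boundary ∂_1: C_1 → C_0 is given by ∂[p,q] = [q] − [p]. For instance
  ∂AB = B − A.
The 4×6 boundary matrix has rank 3 and Smith normal form diag(1,1,1).

∂_2: C_2 → C_1 acts by ∂[p,q,r] = [q,r] − [p,r] + [p,q]. For instance
  ∂BDE = DE − BE + BD,
  ∂ADE = DE − AE + AD.
This gives a 6×4 integer matrix of rank 3; reducing to Smith normal form yields diagonal entries (1,1,1).

Computing H_k = (kernel of ∂_k) / (image of ∂_{k+1}):

  H_0: rank C_0 − rank ∂_1 = 4 − 3 = 1, and the invariant factors of ∂_1 are all 1, so H_0 = Z.
  H_1: rank ker ∂_1 − rank ∂_2 = (6 − 3) − 3 = 0, and the invariant factors of ∂_2 are all 1, so H_1 = 0.
  H_2: rank ker ∂_2 − rank ∂_3 = (4 − 3) − 0 = 1, and there is no ∂_3, so H_2 = Z.

As a check, the Euler characteristic is 4 − 6 + 4 = 2, which agrees with 1 − 0 + 1 = 2.
(K is a triangulation of the 2-sphere S^2.)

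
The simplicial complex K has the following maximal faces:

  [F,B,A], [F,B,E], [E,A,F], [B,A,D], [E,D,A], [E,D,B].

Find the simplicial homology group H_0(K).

H_0 = Z.

K has 5 vertices, 9 edges, 6 triangles.
rank ∂_0 = 0, rank ∂_1 = 4 ⇒ b_0 = 5 − 0 − 4 = 1; all invariant factors of ∂_1 are 1 so no torsion. So H_0 ≅ Z.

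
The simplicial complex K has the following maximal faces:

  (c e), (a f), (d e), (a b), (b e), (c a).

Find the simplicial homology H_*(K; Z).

Fix the vertex order a < b < c < d < e < f and write every simplex with vertices in increasing order. Then dim K = 1 and the simplices of K are:

  0-simplices (6): a, b, c, d, e, f
  1-simplices (6): ab, ac, af, be, ce, de

so the chain groups are C_0 ≅ Z^6, C_1 ≅ Z^6.

The boundary map ∂_1: C_1 → C_0 sends each edge [p,q] (with p < q) to q − p. For instance
  ∂af = f − a.
The resulting 6×6 matrix has rank 5, and its Smith normal form has invariant factors (1,1,1,1,1).

Computing H_k = (kernel of ∂_k) / (image of ∂_{k+1}):

  H_0: rank C_0 − rank ∂_1 = 6 − 5 = 1, and the invariant factors of ∂_1 are all 1, so H_0 = Z.
  H_1: rank ker ∂_1 − rank ∂_2 = (6 − 5) − 0 = 1, and there is no ∂_2, so H_1 = Z.

H_0 ≅ Z,  H_1 ≅ Z.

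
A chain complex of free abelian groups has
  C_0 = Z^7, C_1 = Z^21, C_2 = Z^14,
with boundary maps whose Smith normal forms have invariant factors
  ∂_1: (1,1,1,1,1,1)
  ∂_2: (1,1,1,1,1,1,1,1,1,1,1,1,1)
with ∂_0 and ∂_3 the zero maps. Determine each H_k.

H_0: b_0 = 7 − 0 − 6 = 1; torsion from ∂_1 factors > 1: none. So H_0 = Z.
H_1: b_1 = 21 − 6 − 13 = 2; torsion from ∂_2 factors > 1: none. So H_1 = Z^2.
H_2: b_2 = 14 − 13 − 0 = 1; torsion from ∂_3 factors > 1: none. So H_2 = Z.

H_0 = Z,  H_1 = Z^2,  H_2 = Z.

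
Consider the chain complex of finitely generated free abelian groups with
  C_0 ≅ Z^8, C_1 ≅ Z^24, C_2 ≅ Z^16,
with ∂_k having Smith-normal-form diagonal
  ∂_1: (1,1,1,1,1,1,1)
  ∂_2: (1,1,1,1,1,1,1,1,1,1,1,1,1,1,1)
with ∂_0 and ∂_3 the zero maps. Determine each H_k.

H_0 ≅ Z,  H_1 ≅ Z^2,  H_2 ≅ Z.

H_0: b_0 = 8 − 0 − 7 = 1; torsion from ∂_1 factors > 1: none. So H_0 ≅ Z.
H_1: b_1 = 24 − 7 − 15 = 2; torsion from ∂_2 factors > 1: none. So H_1 ≅ Z^2.
H_2: b_2 = 16 − 15 − 0 = 1; torsion from ∂_3 factors > 1: none. So H_2 ≅ Z.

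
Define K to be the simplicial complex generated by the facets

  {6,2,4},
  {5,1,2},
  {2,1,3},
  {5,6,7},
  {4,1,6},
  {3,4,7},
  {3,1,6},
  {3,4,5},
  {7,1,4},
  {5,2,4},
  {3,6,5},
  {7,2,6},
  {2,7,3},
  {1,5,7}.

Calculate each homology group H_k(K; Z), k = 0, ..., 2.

H_0 = Z,  H_1 = Z^2,  H_2 = Z.

Take the total order 1 < 2 < 3 < 4 < 5 < 6 < 7 on the vertex set. Then K (dimension 2) consists of the simplices:

  0-simplices (7): [1], [2], [3], [4], [5], [6], [7]
  1-simplices (21): [1,2], [1,3], [1,4], [1,5], [1,6], [1,7], [2,3], [2,4], [2,5], [2,6], [2,7], [3,4], [3,5], [3,6], [3,7], [4,5], [4,6], [4,7], [5,6], [5,7], [6,7]
  2-simplices (14): [1,2,3], [1,2,5], [1,3,6], [1,4,6], [1,4,7], [1,5,7], [2,3,7], [2,4,5], [2,4,6], [2,6,7], [3,4,5], [3,4,7], [3,5,6], [5,6,7]

so the chain groups are C_0 ≅ Z^7, C_1 ≅ Z^21, C_2 ≅ Z^14.

The boundary map ∂_1: C_1 → C_0 is given by ∂[p,q] = [q] − [p].
This gives a 7×21 integer matrix of rank 6; reducing to Smith normal form yields diagonal entries (1,1,1,1,1,1).

Boundary ∂_2: C_2 → C_1 acts by ∂[p,q,r] = [q,r] − [p,r] + [p,q]. For instance
  ∂[1,4,7] = [4,7] − [1,7] + [1,4],
  ∂[3,4,7] = [4,7] − [3,7] + [3,4].
The resulting 21×14 matrix has rank 13, and its Smith normal form has invariant factors (1,1,1,1,1,1,1,1,1,1,1,1,1).

Computing H_k = (kernel of ∂_k) / (image of ∂_{k+1}):

  H_0: rank C_0 − rank ∂_1 = 7 − 6 = 1, and the invariant factors of ∂_1 are all 1, so H_0 = Z.
  H_1: rank ker ∂_1 − rank ∂_2 = (21 − 6) − 13 = 2, and the invariant factors of ∂_2 are all 1, so H_1 = Z^2.
  H_2: rank ker ∂_2 − rank ∂_3 = (14 − 13) − 0 = 1, and there is no ∂_3, so H_2 = Z.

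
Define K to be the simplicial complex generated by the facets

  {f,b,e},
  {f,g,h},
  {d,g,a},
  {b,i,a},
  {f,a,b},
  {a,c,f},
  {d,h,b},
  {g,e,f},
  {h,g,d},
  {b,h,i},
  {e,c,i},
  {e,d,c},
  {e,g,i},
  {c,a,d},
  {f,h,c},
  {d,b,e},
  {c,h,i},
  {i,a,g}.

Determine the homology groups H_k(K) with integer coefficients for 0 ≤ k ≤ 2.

Take the total order a < b < c < d < e < f < g < h < i on the vertex set. Then K (dimension 2) consists of the simplices:

  0-simplices (9): a, b, c, d, e, f, g, h, i
  1-simplices (27): ab, ac, ad, af, ag, ai, bd, be, bf, bh, bi, cd, ce, cf, ch, ci, de, dg, dh, ef, eg, ei, fg, fh, gh, gi, hi
  2-simplices (18): abf, abi, acd, acf, adg, agi, bde, bdh, bef, bhi, cde, cei, cfh, chi, dgh, efg, egi, fgh

giving chain groups C_0 ≅ Z^9, C_1 ≅ Z^27, C_2 ≅ Z^18.

The boundary map ∂_1: C_1 → C_0 maps an edge to its endpoints' difference, ∂[p,q] = q − p. For instance
  ∂bi = i − b.
As a 9×27 matrix over Z this has rank 8, with invariant factors (1,1,1,1,1,1,1,1).

The boundary map ∂_2: C_2 → C_1 sends each 2-simplex [p,q,r] to [q,r] − [p,r] + [p,q]. For instance
  ∂egi = gi − ei + eg,
  ∂efg = fg − eg + ef.
This gives a 27×18 integer matrix of rank 17; reducing to Smith normal form yields diagonal entries (1,1,1,1,1,1,1,1,1,1,1,1,1,1,1,1,1).

Now H_k = ker ∂_k / im ∂_{k+1}, so:

  H_0: rank C_0 − rank ∂_1 = 9 − 8 = 1, and the invariant factors of ∂_1 are all 1, so H_0 ≅ Z.
  H_1: rank ker ∂_1 − rank ∂_2 = (27 − 8) − 17 = 2, and the invariant factors of ∂_2 are all 1, so H_1 ≅ Z^2.
  H_2: rank ker ∂_2 − rank ∂_3 = (18 − 17) − 0 = 1, and there is no ∂_3, so H_2 ≅ Z.

As a check, the Euler characteristic is 9 − 27 + 18 = 0, which agrees with 1 − 2 + 1 = 0.
(K is a triangulation of the torus T^2.)

H_0 ≅ Z,  H_1 ≅ Z^2,  H_2 ≅ Z.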